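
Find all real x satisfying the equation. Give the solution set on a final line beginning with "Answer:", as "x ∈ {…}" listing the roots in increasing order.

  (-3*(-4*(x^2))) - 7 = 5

Step 1. [(-3*(-4*(x^2))) - 7 = 5] peel the -7: add 7 from each side, so sub: -3*(-4*(x^2)) = 12.
Step 2. [-3*(-4*(x^2)) = 12] -3·(inner) — divide through by -3 ⇒ div: -4*(x^2) = -4.
Step 3. [-4*(x^2) = -4] LHS = -4·(…); ÷-4 both sides ⇒ div: x^2 = 1.
Step 4. [x^2 = 1] √ both sides: 1 ≥ 0 gives two branches. So sqrt: x = 1 or -1.

Answer: x ∈ {-1, 1}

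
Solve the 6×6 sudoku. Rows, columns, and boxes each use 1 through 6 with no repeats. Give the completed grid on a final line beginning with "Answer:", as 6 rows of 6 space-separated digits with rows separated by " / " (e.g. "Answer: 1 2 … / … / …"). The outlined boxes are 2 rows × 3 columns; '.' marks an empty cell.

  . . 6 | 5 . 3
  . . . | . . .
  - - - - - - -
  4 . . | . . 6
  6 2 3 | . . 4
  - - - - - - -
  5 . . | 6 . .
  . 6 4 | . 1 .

Step 1. [r2c6∈{1,2}] r2c6 is the only open cell in col 6 admitting 1 ⇒ r2c6=1.
Step 2. [r5c5∈{2,3,4}] in row 5, 4 fits only at r5c5, so r5c5=4.
Step 3. [r1c5∈{2}] r1c5's peers cover all but 2. So r1c5=2.
Step 4. [r3c4∈{1,2,3}] across row 3, 2 lands solely at r3c4 ⇒ r3c4=2.
Step 5. [r5c2∈{1,3}] in row 5, 3 fits only at r5c2 ⇒ r5c2=3.
Step 6. [r6c1∈{2}] nothing but 2 survives at r6c1 ⇒ r6c1=2.
Step 7. [r1c2∈{1,4}] r1c2 is the only open cell in row 1 admitting 4, so r1c2=4.
Step 8. [r3c2∈{1,5}] r3c2 is the only open cell in col 2 admitting 1. So r3c2=1.
Step 9. [r3c3∈{5}] r3c3 is down to just 5, so r3c3=5.
Step 10. [r2c5∈{6}] r2c5 is down to just 6 ⇒ r2c5=6.
Step 11. [r2c1∈{3}] r2c1's peers cover all but 3 ⇒ r2c1=3.
Step 12. [r3c5∈{3}] r3c5's peers cover all but 3. So r3c5=3.
Step 13. [r2c2∈{5}] r2c2 is down to just 5. So r2c2=5.
Step 14. [r4c5∈{5}] only 5 remains possible at r4c5, so r4c5=5.
Step 15. [r2c4∈{4}] only 4 remains possible at r2c4, so r2c4=4.
Step 16. [r1c1∈{1}] nothing but 1 survives at r1c1, so r1c1=1.
Step 17. [r5c3∈{1}] only 1 remains possible at r5c3, so r5c3=1.
Step 18. [r2c3∈{2}] r2c3 has the single candidate 2 ⇒ r2c3=2.
Step 19. [r6c6∈{5}] nothing but 5 survives at r6c6, so r6c6=5.
Step 20. [r4c4∈{1}] r4c4 has the single candidate 1, so r4c4=1.
Step 21. [r6c4∈{3}] r6c4 has the single candidate 3, so r6c4=3.
Step 22. [r5c6∈{2}] r5c6's peers cover all but 2, so r5c6=2.

Answer: 1 4 6 5 2 3 / 3 5 2 4 6 1 / 4 1 5 2 3 6 / 6 2 3 1 5 4 / 5 3 1 6 4 2 / 2 6 4 3 1 5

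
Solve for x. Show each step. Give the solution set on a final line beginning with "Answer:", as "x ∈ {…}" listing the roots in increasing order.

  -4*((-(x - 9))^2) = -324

Step 1. [-4*((-(x - 9))^2) = -324] leading coefficient -4: divide by -4, so div: (-(x - 9))^2 = 81.
Step 2. [(-(x - 9))^2 = 81] LHS squared, RHS 81 ≥ 0: apply √ (±) ⇒ sqrt: -(x - 9) = 9 or -9.
Step 3. [-(x - 9) = 9 or -9] LHS negated; negate both sides ⇒ neg: x - 9 = -9 or 9.
Step 4. [x - 9 = -9 or 9] -9 is outermost — add 9 both sides, so sub: x = 0 or 18.

Answer: x ∈ {0, 18}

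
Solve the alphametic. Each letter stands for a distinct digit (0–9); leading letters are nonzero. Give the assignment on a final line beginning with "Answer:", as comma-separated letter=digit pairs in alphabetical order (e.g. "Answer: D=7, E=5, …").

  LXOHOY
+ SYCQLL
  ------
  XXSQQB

Step 1. [col 1: Y + L ≡ B (mod 10)] Y=9 is one option consistent with column 1 (Y + L ≡ B (mod 10), carry-in 0) — take it, so Y=9.
Step 2. [col 1: Y + L ≡ B (mod 10)] L=3 is one option consistent with column 1 (Y + L ≡ B (mod 10), carry-in 0) — take it. So L=3.
Step 3. [col 1: Y + L ≡ B (mod 10)] in column 1 we have Y+L≡B with carry-in 0; given Y=9, L=3 and digits 3,9 already taken and all letters distinct, that pins B to 2, so B=2.
Step 4. [col 2: O + L ≡ Q (mod 10)] several values work for Q in column 2 (O + L ≡ Q (mod 10), carry-in 1); try Q=8. So Q=8.
Step 5. [col 2: O + L ≡ Q (mod 10)] from column 2 (L=3, Q=8, carry-in 1, digits 2,3,8,9 already taken and all letters distinct): O must equal 4. So O=4.
Step 6. [col 3: H + Q ≡ Q (mod 10)] in column 3 we have H+Q≡Q with carry-in 0; given Q=8 and digits 2,3,4,8,9 already taken and all letters distinct, that pins H to 0 ⇒ H=0.
Step 7. [col 4: O + C ≡ S (mod 10)] no forcing yet in column 4 (carry-in 0); C=7 is free and consistent — try it, so C=7.
Step 8. [col 4: O + C ≡ S (mod 10)] column 4 reads O+C+carry(0)=S with O=4, C=7; with digits 0,2,3,4,7,8,9 already taken and all letters distinct, the only value for S is 1. So S=1.
Step 9. [col 5: X + Y ≡ X (mod 10)] several values work for X in column 5 (X + Y ≡ X (mod 10), carry-in 1); try X=5, so X=5.

Answer: B=2, C=7, H=0, L=3, O=4, Q=8, S=1, X=5, Y=9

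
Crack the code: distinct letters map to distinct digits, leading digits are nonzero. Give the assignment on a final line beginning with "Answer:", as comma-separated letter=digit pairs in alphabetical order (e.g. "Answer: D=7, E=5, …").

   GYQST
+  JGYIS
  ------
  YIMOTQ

Step 1. [col 1: T + S ≡ Q (mod 10)] column 1 (T + S ≡ Q (mod 10), carry-in 0) doesn't pin S yet; pick S=6 and continue. So S=6.
Step 2. [Y] the sum has 6 digits but both addends have 5; that extra leading digit Y is the final carry, namely 1, so Y=1.
Step 3. [col 1: T + S ≡ Q (mod 10)] no forcing yet in column 1 (carry-in 0); T=7 is free and consistent — try it ⇒ T=7.
Step 4. [col 1: T + S ≡ Q (mod 10)] from column 1 (T=7, S=6, carry-in 0, digits 1,6,7 already taken and all letters distinct): Q must equal 3 ⇒ Q=3.
Step 5. [col 2: S + I ≡ T (mod 10)] column 2: given S=6, T=7, carry-in 1, and digits 1,3,6,7 already taken and all letters distinct, S+I≡T (mod 10) forces I=0 ⇒ I=0.
Step 6. [col 3: Q + Y ≡ O (mod 10)] column 3 reads Q+Y+carry(0)=O with Q=3, Y=1; with digits 0,1,3,6,7 already taken and all letters distinct, the only value for O is 4. So O=4.
Step 7. [col 4: Y + G ≡ M (mod 10)] from column 4 (Y=1, carry-in 0, digits 0,1,3,4,6,7 already taken and all letters distinct): G must equal 8. So G=8.
Step 8. [col 4: Y + G ≡ M (mod 10)] in column 4 we have Y+G≡M with carry-in 0; given Y=1, G=8 and digits 0,1,3,4,6,7,8 already taken and all letters distinct, that pins M to 9, so M=9.
Step 9. [col 5: G + J ≡ I (mod 10)] in column 5 we have G+J≡I with carry-in 0; given G=8, I=0 and digits 0,1,3,4,6,7,8,9 already taken and all letters distinct, that pins J to 2, so J=2.

Answer: G=8, I=0, J=2, M=9, O=4, Q=3, S=6, T=7, Y=1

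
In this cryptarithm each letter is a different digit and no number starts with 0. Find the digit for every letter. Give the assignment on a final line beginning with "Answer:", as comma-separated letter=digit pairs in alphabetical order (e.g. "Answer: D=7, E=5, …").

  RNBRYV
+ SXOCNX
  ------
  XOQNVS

Step 1. [col 1: V + X ≡ S (mod 10)] X=9 is one option consistent with column 1 (V + X ≡ S (mod 10), carry-in 0) — take it ⇒ X=9.
Step 2. [col 1: V + X ≡ S (mod 10)] several values work for V in column 1 (V + X ≡ S (mod 10), carry-in 0); try V=4, so V=4.
Step 3. [col 1: V + X ≡ S (mod 10)] column 1 reads V+X+carry(0)=S with V=4, X=9; with digits 4,9 already taken and all letters distinct, the only value for S is 3 ⇒ S=3.
Step 4. [col 2: Y + N ≡ V (mod 10)] N=1 is one option consistent with column 2 (Y + N ≡ V (mod 10), carry-in 1) — take it ⇒ N=1.
Step 5. [col 2: Y + N ≡ V (mod 10)] column 2: given N=1, V=4, carry-in 1, and digits 1,3,4,9 already taken and all letters distinct, Y+N≡V (mod 10) forces Y=2. So Y=2.
Step 6. [col 3: R + C ≡ N (mod 10)] no forcing yet in column 3 (carry-in 0); R=5 is free and consistent — try it. So R=5.
Step 7. [col 3: R + C ≡ N (mod 10)] in column 3 we have R+C≡N with carry-in 0; given R=5, N=1 and digits 1,2,3,4,5,9 already taken and all letters distinct, that pins C to 6. So C=6.
Step 8. [col 4: B + O ≡ Q (mod 10)] column 4 reads B+O+carry(1)=Q with nothing yet; with digits 1,2,3,4,5,6,9 already taken and all letters distinct, the only value for Q is 8, so Q=8.
Step 9. [col 4: B + O ≡ Q (mod 10)] B=7 is one option consistent with column 4 (B + O ≡ Q (mod 10), carry-in 1) — take it, so B=7.
Step 10. [col 4: B + O ≡ Q (mod 10)] column 4 reads B+O+carry(1)=Q with B=7, Q=8; with digits 1,2,3,4,5,6,7,8,9 already taken and all letters distinct, the only value for O is 0 ⇒ O=0.

Answer: B=7, C=6, N=1, O=0, Q=8, R=5, S=3, V=4, X=9, Y=2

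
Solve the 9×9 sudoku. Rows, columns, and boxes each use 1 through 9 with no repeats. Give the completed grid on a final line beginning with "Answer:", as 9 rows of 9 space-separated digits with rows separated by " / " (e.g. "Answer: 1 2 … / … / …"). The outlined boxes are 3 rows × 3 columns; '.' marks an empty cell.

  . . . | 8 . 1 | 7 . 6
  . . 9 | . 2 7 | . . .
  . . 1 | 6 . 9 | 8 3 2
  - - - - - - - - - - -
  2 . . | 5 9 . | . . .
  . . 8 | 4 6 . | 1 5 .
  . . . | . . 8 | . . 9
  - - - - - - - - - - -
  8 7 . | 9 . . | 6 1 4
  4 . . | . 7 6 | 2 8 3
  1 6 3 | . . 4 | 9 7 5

Step 1. [r4c6∈{3}] r4c6 is down to just 3. So r4c6=3.
Step 2. [r4c7∈{4}] r4c7 has the single candidate 4, so r4c7=4.
Step 3. [r6c4∈{1,2,7}] in col 4, 7 fits only at r6c4. So r6c4=7.
Step 4. [r8c3∈{5}] r8c3's peers cover all but 5, so r8c3=5.
Step 5. [r1c2∈{2,3,4,5}] r1c2 is the only open cell in col 2 admitting 2. So r1c2=2.
Step 6. [r1c3∈{4}] r1c3 has the single candidate 4, so r1c3=4.
Step 7. [r3c2∈{5}] r3c2 is down to just 5, so r3c2=5.
Step 8. [r1c1∈{3}] r1c1's peers cover all but 3. So r1c1=3.
Step 9. [r6c3∈{6}] r6c3 is down to just 6 ⇒ r6c3=6.
Step 10. [r6c2∈{1,3,4}] r6c2 is the only open cell in row 6 admitting 4. So r6c2=4.
Step 11. [r5c9∈{7}] only 7 remains possible at r5c9. So r5c9=7.
Step 12. [r7c6∈{2,5}] across col 6, 5 lands solely at r7c6 ⇒ r7c6=5.
Step 13. [r5c2∈{3,9}] 3 has one home in row 5: r5c2. So r5c2=3.
Step 14. [r1c5∈{5}] only 5 remains possible at r1c5, so r1c5=5.
Step 15. [r2c4∈{3}] r2c4 has the single candidate 3 ⇒ r2c4=3.
Step 16. [r6c1∈{5}] nothing but 5 survives at r6c1 ⇒ r6c1=5.
Step 17. [r4c2∈{1}] r4c2 is down to just 1. So r4c2=1.
Step 18. [r2c1∈{6}] nothing but 6 survives at r2c1, so r2c1=6.
Step 19. [r4c3∈{7}] nothing but 7 survives at r4c3, so r4c3=7.
Step 20. [r3c5∈{4}] only 4 remains possible at r3c5 ⇒ r3c5=4.
Step 21. [r5c6∈{2}] only 2 remains possible at r5c6. So r5c6=2.
Step 22. [r7c3∈{2}] nothing but 2 survives at r7c3, so r7c3=2.
Step 23. [r8c4∈{1}] r8c4's peers cover all but 1. So r8c4=1.
Step 24. [r8c2∈{9}] r8c2 has the single candidate 9, so r8c2=9.
Step 25. [r9c5∈{8}] r9c5 is down to just 8 ⇒ r9c5=8.
Step 26. [r6c7∈{3}] r6c7's peers cover all but 3, so r6c7=3.
Step 27. [r4c9∈{8}] r4c9 has the single candidate 8 ⇒ r4c9=8.
Step 28. [r5c1∈{9}] only 9 remains possible at r5c1 ⇒ r5c1=9.
Step 29. [r2c9∈{1}] r2c9 is down to just 1. So r2c9=1.
Step 30. [r1c8∈{9}] nothing but 9 survives at r1c8 ⇒ r1c8=9.
Step 31. [r6c8∈{2}] nothing but 2 survives at r6c8 ⇒ r6c8=2.
Step 32. [r2c8∈{4}] r2c8's peers cover all but 4 ⇒ r2c8=4.
Step 33. [r7c5∈{3}] r7c5 is down to just 3 ⇒ r7c5=3.
Step 34. [r6c5∈{1}] r6c5's peers cover all but 1, so r6c5=1.
Step 35. [r4c8∈{6}] r4c8's peers cover all but 6, so r4c8=6.
Step 36. [r9c4∈{2}] r9c4's peers cover all but 2. So r9c4=2.
Step 37. [r2c2∈{8}] r2c2's peers cover all but 8. So r2c2=8.
Step 38. [r2c7∈{5}] r2c7 has the single candidate 5. So r2c7=5.
Step 39. [r3c1∈{7}] r3c1 has the single candidate 7 ⇒ r3c1=7.

Answer: 3 2 4 8 5 1 7 9 6 / 6 8 9 3 2 7 5 4 1 / 7 5 1 6 4 9 8 3 2 / 2 1 7 5 9 3 4 6 8 / 9 3 8 4 6 2 1 5 7 / 5 4 6 7 1 8 3 2 9 / 8 7 2 9 3 5 6 1 4 / 4 9 5 1 7 6 2 8 3 / 1 6 3 2 8 4 9 7 5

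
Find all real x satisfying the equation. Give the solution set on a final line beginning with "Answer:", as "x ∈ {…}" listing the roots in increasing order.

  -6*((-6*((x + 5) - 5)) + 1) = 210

Step 1. [-6*((-6*((x + 5) - 5)) + 1) = 210] -6·(inner) — divide through by -6, so div: (-6*((x + 5) - 5)) + 1 = -35.
Step 2. [(-6*((x + 5) - 5)) + 1 = -35] the outer +1 inverts by subtracting 1 ⇒ sub: -6*((x + 5) - 5) = -36.
Step 3. [-6*((x + 5) - 5) = -36] divide by the outer -6. So div: (x + 5) - 5 = 6.
Step 4. [(x + 5) - 5 = 6] -5 is outermost — add 5 both sides, so sub: x + 5 = 11.
Step 5. [x + 5 = 11] subtract 5: x sits inside (… + 5). So sub: x = 6.

Answer: x ∈ {6}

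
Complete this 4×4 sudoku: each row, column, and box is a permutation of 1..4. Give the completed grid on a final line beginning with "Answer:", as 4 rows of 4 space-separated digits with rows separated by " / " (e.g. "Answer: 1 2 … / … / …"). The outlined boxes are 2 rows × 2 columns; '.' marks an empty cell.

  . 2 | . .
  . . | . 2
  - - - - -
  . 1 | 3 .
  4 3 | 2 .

Step 1. [r1c4∈{1,3,4}] r1c4 is the only open cell in col 4 admitting 3. So r1c4=3.
Step 2. [r1c1∈{1}] r1c1 has the single candidate 1. So r1c1=1.
Step 3. [r2c2∈{4}] r2c2 is down to just 4 ⇒ r2c2=4.
Step 4. [r4c4∈{1}] only 1 remains possible at r4c4. So r4c4=1.
Step 5. [r2c1∈{3}] r2c1's peers cover all but 3, so r2c1=3.
Step 6. [r3c4∈{4}] r3c4's peers cover all but 4, so r3c4=4.
Step 7. [r3c1∈{2}] nothing but 2 survives at r3c1 ⇒ r3c1=2.
Step 8. [r2c3∈{1}] nothing but 1 survives at r2c3, so r2c3=1.
Step 9. [r1c3∈{4}] only 4 remains possible at r1c3. So r1c3=4.

Answer: 1 2 4 3 / 3 4 1 2 / 2 1 3 4 / 4 3 2 1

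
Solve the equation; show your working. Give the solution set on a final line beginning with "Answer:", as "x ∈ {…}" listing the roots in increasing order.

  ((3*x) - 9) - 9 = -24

Step 1. [((3*x) - 9) - 9 = -24] add 9: x sits inside (… - 9) ⇒ sub: (3*x) - 9 = -15.
Step 2. [(3*x) - 9 = -15] 3 divides every term; factor it out. So factor: x - 3 = -5.
Step 3. [x - 3 = -5] -3 is outermost — add 3 both sides. So sub: x = -2.

Answer: x ∈ {-2}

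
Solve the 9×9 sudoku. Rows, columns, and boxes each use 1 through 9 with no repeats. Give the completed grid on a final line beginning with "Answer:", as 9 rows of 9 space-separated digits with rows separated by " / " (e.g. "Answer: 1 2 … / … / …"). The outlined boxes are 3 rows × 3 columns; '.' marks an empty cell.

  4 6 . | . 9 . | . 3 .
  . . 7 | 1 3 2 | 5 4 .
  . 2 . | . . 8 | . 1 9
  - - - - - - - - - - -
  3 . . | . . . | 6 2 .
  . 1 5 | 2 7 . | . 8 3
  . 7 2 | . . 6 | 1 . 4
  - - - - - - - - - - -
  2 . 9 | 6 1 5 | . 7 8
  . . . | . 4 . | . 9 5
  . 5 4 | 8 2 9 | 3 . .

Step 1. [r8c3∈{1,3,6,8}] across col 3, 6 lands solely at r8c3 ⇒ r8c3=6.
Step 2. [r1c6∈{7}] r1c6's peers cover all but 7. So r1c6=7.
Step 3. [r4c2∈{4,8,9}] r4c2 is the only open cell in col 2 admitting 4 ⇒ r4c2=4.
Step 4. [r1c4∈{5}] r1c4's peers cover all but 5. So r1c4=5.
Step 5. [r4c3∈{8}] r4c3's peers cover all but 8 ⇒ r4c3=8.
Step 6. [r6c1∈{9}] r6c1's peers cover all but 9, so r6c1=9.
Step 7. [r8c1∈{1,7,8}] across row 8, 1 lands solely at r8c1, so r8c1=1.
Step 8. [r8c2∈{3,8}] row 8 places 8 nowhere but r8c2 ⇒ r8c2=8.
Step 9. [r1c7∈{2,8}] across row 1, 8 lands solely at r1c7 ⇒ r1c7=8.
Step 10. [r4c5∈{5}] r4c5's peers cover all but 5 ⇒ r4c5=5.
Step 11. [r9c9∈{1,6}] row 9 places 1 nowhere but r9c9 ⇒ r9c9=1.
Step 12. [r6c4∈{3}] r6c4 is down to just 3, so r6c4=3.
Step 13. [r7c2∈{3}] r7c2's peers cover all but 3, so r7c2=3.
Step 14. [r3c1∈{5}] nothing but 5 survives at r3c1. So r3c1=5.
Step 15. [r5c7∈{9}] r5c7 has the single candidate 9, so r5c7=9.
Step 16. [r2c9∈{6}] only 6 remains possible at r2c9, so r2c9=6.
Step 17. [r8c6∈{3}] r8c6 has the single candidate 3. So r8c6=3.
Step 18. [r3c4∈{4}] only 4 remains possible at r3c4 ⇒ r3c4=4.
Step 19. [r3c7∈{7}] r3c7 has the single candidate 7, so r3c7=7.
Step 20. [r8c4∈{7}] r8c4 is down to just 7. So r8c4=7.
Step 21. [r6c5∈{8}] r6c5 has the single candidate 8, so r6c5=8.
Step 22. [r4c6∈{1}] r4c6 has the single candidate 1. So r4c6=1.
Step 23. [r5c1∈{6}] r5c1 is down to just 6 ⇒ r5c1=6.
Step 24. [r4c4∈{9}] nothing but 9 survives at r4c4. So r4c4=9.
Step 25. [r3c3∈{3}] r3c3 is down to just 3, so r3c3=3.
Step 26. [r1c3∈{1}] r1c3 has the single candidate 1 ⇒ r1c3=1.
Step 27. [r2c1∈{8}] r2c1's peers cover all but 8 ⇒ r2c1=8.
Step 28. [r2c2∈{9}] r2c2 is down to just 9 ⇒ r2c2=9.
Step 29. [r6c8∈{5}] r6c8 has the single candidate 5. So r6c8=5.
Step 30. [r3c5∈{6}] nothing but 6 survives at r3c5, so r3c5=6.
Step 31. [r8c7∈{2}] only 2 remains possible at r8c7. So r8c7=2.
Step 32. [r7c7∈{4}] only 4 remains possible at r7c7 ⇒ r7c7=4.
Step 33. [r9c8∈{6}] only 6 remains possible at r9c8. So r9c8=6.
Step 34. [r5c6∈{4}] r5c6's peers cover all but 4. So r5c6=4.
Step 35. [r9c1∈{7}] nothing but 7 survives at r9c1 ⇒ r9c1=7.
Step 36. [r1c9∈{2}] r1c9 is down to just 2. So r1c9=2.
Step 37. [r4c9∈{7}] only 7 remains possible at r4c9 ⇒ r4c9=7.

Answer: 4 6 1 5 9 7 8 3 2 / 8 9 7 1 3 2 5 4 6 / 5 2 3 4 6 8 7 1 9 / 3 4 8 9 5 1 6 2 7 / 6 1 5 2 7 4 9 8 3 / 9 7 2 3 8 6 1 5 4 / 2 3 9 6 1 5 4 7 8 / 1 8 6 7 4 3 2 9 5 / 7 5 4 8 2 9 3 6 1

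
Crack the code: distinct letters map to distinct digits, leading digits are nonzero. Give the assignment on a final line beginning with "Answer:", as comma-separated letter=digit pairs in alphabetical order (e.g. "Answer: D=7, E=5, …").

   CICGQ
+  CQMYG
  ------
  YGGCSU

Step 1. [col 1: Q + G ≡ U (mod 10)] several values work for G in column 1 (Q + G ≡ U (mod 10), carry-in 0); try G=3. So G=3.
Step 2. [col 1: Q + G ≡ U (mod 10)] no forcing yet in column 1 (carry-in 0); Q=9 is free and consistent — try it. So Q=9.
Step 3. [col 1: Q + G ≡ U (mod 10)] column 1: given Q=9, G=3, carry-in 0, and digits 3,9 already taken and all letters distinct, Q+G≡U (mod 10) forces U=2 ⇒ U=2.
Step 4. [col 2: G + Y ≡ S (mod 10)] column 2 (G + Y ≡ S (mod 10), carry-in 1) doesn't pin S yet; pick S=5 and continue, so S=5.
Step 5. [col 2: G + Y ≡ S (mod 10)] column 2: given G=3, S=5, carry-in 1, and digits 2,3,5,9 already taken and all letters distinct, G+Y≡S (mod 10) forces Y=1, so Y=1.
Step 6. [col 3: C + M ≡ C (mod 10)] in column 3 we have C+M≡C with carry-in 0; given nothing yet and digits 1,2,3,5,9 already taken and all letters distinct, that pins M to 0 ⇒ M=0.
Step 7. [col 3: C + M ≡ C (mod 10)] no forcing yet in column 3 (carry-in 0); C=6 is free and consistent — try it. So C=6.
Step 8. [col 4: I + Q ≡ G (mod 10)] from column 4 (Q=9, G=3, carry-in 0, digits 0,1,2,3,5,6,9 already taken and all letters distinct): I must equal 4. So I=4.

Answer: C=6, G=3, I=4, M=0, Q=9, S=5, U=2, Y=1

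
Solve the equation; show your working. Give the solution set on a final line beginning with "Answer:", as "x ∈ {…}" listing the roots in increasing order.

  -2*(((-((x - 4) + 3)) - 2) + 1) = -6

Step 1. [-2*(((-((x - 4) + 3)) - 2) + 1) = -6] divide by the outer -2, so div: ((-((x - 4) + 3)) - 2) + 1 = 3.
Step 2. [((-((x - 4) + 3)) - 2) + 1 = 3] +1 is outermost — subtract 1 both sides. So sub: (-((x - 4) + 3)) - 2 = 2.
Step 3. [(-((x - 4) + 3)) - 2 = 2] peel the -2: add 2 from each side, so sub: -((x - 4) + 3) = 4.
Step 4. [-((x - 4) + 3) = 4] flip signs both sides, so neg: (x - 4) + 3 = -4.
Step 5. [(x - 4) + 3 = -4] 3 comes off first (subtract 3). So sub: x - 4 = -7.
Step 6. [x - 4 = -7] add 4: x sits inside (… - 4), so sub: x = -3.

Answer: x ∈ {-3}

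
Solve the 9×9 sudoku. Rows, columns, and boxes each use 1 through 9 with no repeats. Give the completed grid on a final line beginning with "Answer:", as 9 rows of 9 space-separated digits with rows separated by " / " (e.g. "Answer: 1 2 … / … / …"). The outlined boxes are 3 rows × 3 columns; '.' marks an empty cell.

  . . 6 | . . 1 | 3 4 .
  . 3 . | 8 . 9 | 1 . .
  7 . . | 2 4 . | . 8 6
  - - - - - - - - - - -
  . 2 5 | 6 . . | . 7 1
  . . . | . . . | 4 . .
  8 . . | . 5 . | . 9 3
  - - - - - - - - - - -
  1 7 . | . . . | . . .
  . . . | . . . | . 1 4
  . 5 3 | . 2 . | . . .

Step 1. [r5c5∈{1,3,7,8,9}] in col 5, 1 fits only at r5c5. So r5c5=1.
Step 2. [r9c8∈{6}] r9c8 is down to just 6, so r9c8=6.
Step 3. [r6c2∈{1,4,6}] r6c2 is the only open cell in col 2 admitting 4. So r6c2=4.
Step 4. [r6c4∈{7}] only 7 remains possible at r6c4, so r6c4=7.
Step 5. [r4c7∈{8}] nothing but 8 survives at r4c7, so r4c7=8.
Step 6. [r3c6∈{3,5}] in row 3, 3 fits only at r3c6, so r3c6=3.
Step 7. [r3c7∈{5,9}] in row 3, 5 fits only at r3c7. So r3c7=5.
Step 8. [r1c9∈{2,7,9}] across box 3, 9 lands solely at r1c9 ⇒ r1c9=9.
Step 9. [r2c8∈{2}] r2c8's peers cover all but 2. So r2c8=2.
Step 10. [r5c6∈{2,8}] r5c6 is the only open cell in row 5 admitting 8 ⇒ r5c6=8.
Step 11. [r2c5∈{6,7}] across row 2, 6 lands solely at r2c5, so r2c5=6.
Step 12. [r7c8∈{3,5}] across col 8, 3 lands solely at r7c8, so r7c8=3.
Step 13. [r7c9∈{2,5,8}] in box 9, 5 fits only at r7c9. So r7c9=5.
Step 14. [r8c6∈{5,6,7}] across col 6, 5 lands solely at r8c6. So r8c6=5.
Step 15. [r9c6∈{4,7}] col 6 places 7 nowhere but r9c6, so r9c6=7.
Step 16. [r9c7∈{9}] r9c7 has the single candidate 9, so r9c7=9.
Step 17. [r9c1∈{4}] only 4 remains possible at r9c1, so r9c1=4.
Step 18. [r7c7∈{2}] r7c7 has the single candidate 2 ⇒ r7c7=2.
Step 19. [r8c3∈{2,8,9}] col 3 places 2 nowhere but r8c3, so r8c3=2.
Step 20. [r7c3∈{8,9}] across col 3, 8 lands solely at r7c3, so r7c3=8.
Step 21. [r7c5∈{9}] r7c5 has the single candidate 9 ⇒ r7c5=9.
Step 22. [r4c1∈{3,9}] 9 has one home in row 4: r4c1 ⇒ r4c1=9.
Step 23. [r8c1∈{6}] r8c1 is down to just 6, so r8c1=6.
Step 24. [r3c2∈{1,9}] col 2 places 1 nowhere but r3c2 ⇒ r3c2=1.
Step 25. [r4c5∈{3}] r4c5 is down to just 3, so r4c5=3.
Step 26. [r1c4∈{5}] nothing but 5 survives at r1c4 ⇒ r1c4=5.
Step 27. [r7c6∈{4,6}] across row 7, 6 lands solely at r7c6. So r7c6=6.
Step 28. [r8c7∈{7}] r8c7 is down to just 7, so r8c7=7.
Step 29. [r8c4∈{3}] nothing but 3 survives at r8c4 ⇒ r8c4=3.
Step 30. [r5c3∈{7}] r5c3 has the single candidate 7, so r5c3=7.
Step 31. [r4c6∈{4}] r4c6 has the single candidate 4 ⇒ r4c6=4.
Step 32. [r5c2∈{6}] nothing but 6 survives at r5c2, so r5c2=6.
Step 33. [r6c7∈{6}] r6c7 is down to just 6 ⇒ r6c7=6.
Step 34. [r8c2∈{9}] r8c2 is down to just 9, so r8c2=9.
Step 35. [r8c5∈{8}] r8c5 has the single candidate 8 ⇒ r8c5=8.
Step 36. [r6c6∈{2}] r6c6's peers cover all but 2. So r6c6=2.
Step 37. [r5c8∈{5}] r5c8 is down to just 5 ⇒ r5c8=5.
Step 38. [r5c4∈{9}] r5c4 is down to just 9. So r5c4=9.
Step 39. [r9c9∈{8}] nothing but 8 survives at r9c9, so r9c9=8.
Step 40. [r5c1∈{3}] only 3 remains possible at r5c1 ⇒ r5c1=3.
Step 41. [r7c4∈{4}] r7c4 is down to just 4, so r7c4=4.
Step 42. [r2c9∈{7}] r2c9 has the single candidate 7. So r2c9=7.
Step 43. [r2c3∈{4}] r2c3 is down to just 4 ⇒ r2c3=4.
Step 44. [r2c1∈{5}] r2c1 is down to just 5 ⇒ r2c1=5.
Step 45. [r5c9∈{2}] only 2 remains possible at r5c9. So r5c9=2.
Step 46. [r1c2∈{8}] only 8 remains possible at r1c2. So r1c2=8.
Step 47. [r1c5∈{7}] r1c5 is down to just 7. So r1c5=7.
Step 48. [r6c3∈{1}] r6c3 is down to just 1, so r6c3=1.
Step 49. [r1c1∈{2}] r1c1 has the single candidate 2 ⇒ r1c1=2.
Step 50. [r9c4∈{1}] r9c4 has the single candidate 1 ⇒ r9c4=1.
Step 51. [r3c3∈{9}] r3c3 has the single candidate 9 ⇒ r3c3=9.

Answer: 2 8 6 5 7 1 3 4 9 / 5 3 4 8 6 9 1 2 7 / 7 1 9 2 4 3 5 8 6 / 9 2 5 6 3 4 8 7 1 / 3 6 7 9 1 8 4 5 2 / 8 4 1 7 5 2 6 9 3 / 1 7 8 4 9 6 2 3 5 / 6 9 2 3 8 5 7 1 4 / 4 5 3 1 2 7 9 6 8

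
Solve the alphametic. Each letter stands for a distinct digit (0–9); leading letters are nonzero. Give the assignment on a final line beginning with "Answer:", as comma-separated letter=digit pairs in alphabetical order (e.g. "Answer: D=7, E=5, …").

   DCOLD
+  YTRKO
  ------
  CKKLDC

Step 1. [col 1: D + O ≡ C (mod 10)] C=1 is one option consistent with column 1 (D + O ≡ C (mod 10), carry-in 0) — take it. So C=1.
Step 2. [col 1: D + O ≡ C (mod 10)] column 1 (D + O ≡ C (mod 10), carry-in 0) doesn't pin D yet; pick D=4 and continue ⇒ D=4.
Step 3. [col 1: D + O ≡ C (mod 10)] column 1: given D=4, C=1, carry-in 0, and digits 1,4 already taken and all letters distinct, D+O≡C (mod 10) forces O=7, so O=7.
Step 4. [col 2: L + K ≡ D (mod 10)] L=3 is one option consistent with column 2 (L + K ≡ D (mod 10), carry-in 1) — take it, so L=3.
Step 5. [col 2: L + K ≡ D (mod 10)] column 2 reads L+K+carry(1)=D with L=3, D=4; with digits 1,3,4,7 already taken and all letters distinct, the only value for K is 0. So K=0.
Step 6. [col 3: O + R ≡ L (mod 10)] column 3 reads O+R+carry(0)=L with O=7, L=3; with digits 0,1,3,4,7 already taken and all letters distinct, the only value for R is 6. So R=6.
Step 7. [col 4: C + T ≡ K (mod 10)] column 4 reads C+T+carry(1)=K with C=1, K=0; with digits 0,1,3,4,6,7 already taken and all letters distinct, the only value for T is 8, so T=8.
Step 8. [col 5: D + Y ≡ K (mod 10)] in column 5 we have D+Y≡K with carry-in 1; given D=4, K=0 and digits 0,1,3,4,6,7,8 already taken and all letters distinct, that pins Y to 5 ⇒ Y=5.

Answer: C=1, D=4, K=0, L=3, O=7, R=6, T=8, Y=5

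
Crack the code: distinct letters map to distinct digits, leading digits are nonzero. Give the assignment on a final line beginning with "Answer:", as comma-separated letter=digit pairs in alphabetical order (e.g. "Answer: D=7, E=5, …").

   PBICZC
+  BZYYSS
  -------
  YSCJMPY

Step 1. [col 1: C + S ≡ Y (mod 10)] Y=1 is one option consistent with column 1 (C + S ≡ Y (mod 10), carry-in 0) — take it, so Y=1.
Step 2. [col 1: C + S ≡ Y (mod 10)] column 1 (C + S ≡ Y (mod 10), carry-in 0) doesn't pin S yet; pick S=2 and continue ⇒ S=2.
Step 3. [col 1: C + S ≡ Y (mod 10)] column 1: given S=2, Y=1, carry-in 0, and digits 1,2 already taken and all letters distinct, C+S≡Y (mod 10) forces C=9, so C=9.
Step 4. [col 2: Z + S ≡ P (mod 10)] column 2 (Z + S ≡ P (mod 10), carry-in 1) doesn't pin P yet; pick P=7 and continue, so P=7.
Step 5. [col 2: Z + S ≡ P (mod 10)] column 2 reads Z+S+carry(1)=P with S=2, P=7; with digits 1,2,7,9 already taken and all letters distinct, the only value for Z is 4. So Z=4.
Step 6. [col 3: C + Y ≡ M (mod 10)] column 3 reads C+Y+carry(0)=M with C=9, Y=1; with digits 1,2,4,7,9 already taken and all letters distinct, the only value for M is 0. So M=0.
Step 7. [col 4: I + Y ≡ J (mod 10)] column 4 (I + Y ≡ J (mod 10), carry-in 1) doesn't pin J yet; pick J=8 and continue, so J=8.
Step 8. [col 4: I + Y ≡ J (mod 10)] column 4: given Y=1, J=8, carry-in 1, and digits 0,1,2,4,7,8,9 already taken and all letters distinct, I+Y≡J (mod 10) forces I=6. So I=6.
Step 9. [col 5: B + Z ≡ C (mod 10)] column 5: given Z=4, C=9, carry-in 0, and digits 0,1,2,4,6,7,8,9 already taken and all letters distinct, B+Z≡C (mod 10) forces B=5, so B=5.

Answer: B=5, C=9, I=6, J=8, M=0, P=7, S=2, Y=1, Z=4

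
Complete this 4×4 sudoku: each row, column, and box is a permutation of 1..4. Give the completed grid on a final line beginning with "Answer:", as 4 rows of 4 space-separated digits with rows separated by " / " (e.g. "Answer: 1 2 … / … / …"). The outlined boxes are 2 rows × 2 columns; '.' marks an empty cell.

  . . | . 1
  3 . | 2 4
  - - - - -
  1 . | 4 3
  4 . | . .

Step 1. [r3c2∈{2}] nothing but 2 survives at r3c2. So r3c2=2.
Step 2. [r1c1∈{2}] only 2 remains possible at r1c1 ⇒ r1c1=2.
Step 3. [r4c4∈{2}] only 2 remains possible at r4c4 ⇒ r4c4=2.
Step 4. [r1c3∈{3}] r1c3 is down to just 3. So r1c3=3.
Step 5. [r1c2∈{4}] r1c2's peers cover all but 4, so r1c2=4.
Step 6. [r4c3∈{1}] nothing but 1 survives at r4c3, so r4c3=1.
Step 7. [r4c2∈{3}] only 3 remains possible at r4c2. So r4c2=3.
Step 8. [r2c2∈{1}] only 1 remains possible at r2c2 ⇒ r2c2=1.

Answer: 2 4 3 1 / 3 1 2 4 / 1 2 4 3 / 4 3 1 2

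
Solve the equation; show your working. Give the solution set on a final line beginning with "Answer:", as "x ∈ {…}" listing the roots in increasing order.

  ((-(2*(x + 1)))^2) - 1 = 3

Step 1. [((-(2*(x + 1)))^2) - 1 = 3] -1 is outermost — add 1 both sides, so sub: (-(2*(x + 1)))^2 = 4.
Step 2. [(-(2*(x + 1)))^2 = 4] √ both sides: 4 ≥ 0 gives two branches ⇒ sqrt: -(2*(x + 1)) = 2 or -2.
Step 3. [-(2*(x + 1)) = 2 or -2] leading − — multiply by −1 ⇒ neg: 2*(x + 1) = -2 or 2.
Step 4. [2*(x + 1) = -2 or 2] 2·(inner) — divide through by 2. So div: x + 1 = -1 or 1.
Step 5. [x + 1 = -1 or 1] +1 is outermost — subtract 1 both sides ⇒ sub: x = -2 or 0.

Answer: x ∈ {-2, 0}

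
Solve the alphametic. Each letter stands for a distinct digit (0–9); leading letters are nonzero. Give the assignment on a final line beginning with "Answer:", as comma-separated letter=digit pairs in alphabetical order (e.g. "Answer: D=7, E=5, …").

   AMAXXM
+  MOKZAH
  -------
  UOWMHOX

Step 1. [col 1: M + H ≡ X (mod 10)] no forcing yet in column 1 (carry-in 0); H=9 is free and consistent — try it, so H=9.
Step 2. [col 1: M + H ≡ X (mod 10)] column 1 (M + H ≡ X (mod 10), carry-in 0) doesn't pin M yet; pick M=4 and continue ⇒ M=4.
Step 3. [col 1: M + H ≡ X (mod 10)] column 1: given M=4, H=9, carry-in 0, and digits 4,9 already taken and all letters distinct, M+H≡X (mod 10) forces X=3, so X=3.
Step 4. [U] the sum has 7 digits but both addends have 6; that extra leading digit U is the final carry, namely 1 ⇒ U=1.
Step 5. [col 2: X + A ≡ O (mod 10)] no forcing yet in column 2 (carry-in 1); A=8 is free and consistent — try it, so A=8.
Step 6. [col 2: X + A ≡ O (mod 10)] from column 2 (X=3, A=8, carry-in 1, digits 1,3,4,8,9 already taken and all letters distinct): O must equal 2. So O=2.
Step 7. [col 3: X + Z ≡ H (mod 10)] column 3 reads X+Z+carry(1)=H with X=3, H=9; with digits 1,2,3,4,8,9 already taken and all letters distinct, the only value for Z is 5, so Z=5.
Step 8. [col 4: A + K ≡ M (mod 10)] from column 4 (A=8, M=4, carry-in 0, digits 1,2,3,4,5,8,9 already taken and all letters distinct): K must equal 6 ⇒ K=6.
Step 9. [col 5: M + O ≡ W (mod 10)] column 5: given M=4, O=2, carry-in 1, and digits 1,2,3,4,5,6,8,9 already taken and all letters distinct, M+O≡W (mod 10) forces W=7 ⇒ W=7.

Answer: A=8, H=9, K=6, M=4, O=2, U=1, W=7, X=3, Z=5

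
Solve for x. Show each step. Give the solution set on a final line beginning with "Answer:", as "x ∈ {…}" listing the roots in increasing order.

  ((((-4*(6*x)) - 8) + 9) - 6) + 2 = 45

Step 1. [((((-4*(6*x)) - 8) + 9) - 6) + 2 = 45] peel the +2: subtract 2 from each side. So sub: (((-4*(6*x)) - 8) + 9) - 6 = 43.
Step 2. [(((-4*(6*x)) - 8) + 9) - 6 = 43] peel the -6: add 6 from each side, so sub: ((-4*(6*x)) - 8) + 9 = 49.
Step 3. [((-4*(6*x)) - 8) + 9 = 49] +9 is outermost — subtract 9 both sides. So sub: (-4*(6*x)) - 8 = 40.
Step 4. [(-4*(6*x)) - 8 = 40] add 8: x sits inside (… - 8). So sub: -4*(6*x) = 48.
Step 5. [-4*(6*x) = 48] divide by the outer -4. So div: 6*x = -12.
Step 6. [6*x = -12] 6·(inner) — divide through by 6. So div: x = -2.

Answer: x ∈ {-2}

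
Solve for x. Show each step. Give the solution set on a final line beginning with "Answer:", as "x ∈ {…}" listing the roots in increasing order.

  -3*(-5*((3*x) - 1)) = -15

Step 1. [-3*(-5*((3*x) - 1)) = -15] -3·(inner) — divide through by -3, so div: -5*((3*x) - 1) = 5.
Step 2. [-5*((3*x) - 1) = 5] divide by the outer -5. So div: (3*x) - 1 = -1.
Step 3. [(3*x) - 1 = -1] 1 comes off first (add 1). So sub: 3*x = 0.
Step 4. [3*x = 0] 3 out front; divide by 3 ⇒ div: x = 0.

Answer: x ∈ {0}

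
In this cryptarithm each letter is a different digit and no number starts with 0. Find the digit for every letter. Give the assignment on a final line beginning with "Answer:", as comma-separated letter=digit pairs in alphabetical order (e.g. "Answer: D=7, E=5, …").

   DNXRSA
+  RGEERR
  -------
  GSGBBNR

Step 1. [G] the sum has 7 digits but both addends have 6; that extra leading digit G is the final carry, namely 1, so G=1.
Step 2. [col 1: A + R ≡ R (mod 10)] from column 1 (nothing yet, carry-in 0, digits 1 already taken and all letters distinct): A must equal 0 ⇒ A=0.
Step 3. [col 1: A + R ≡ R (mod 10)] column 1 (A + R ≡ R (mod 10), carry-in 0) doesn't pin R yet; pick R=7 and continue, so R=7.
Step 4. [col 2: S + R ≡ N (mod 10)] N=9 is one option consistent with column 2 (S + R ≡ N (mod 10), carry-in 0) — take it. So N=9.
Step 5. [col 2: S + R ≡ N (mod 10)] column 2 reads S+R+carry(0)=N with R=7, N=9; with digits 0,1,7,9 already taken and all letters distinct, the only value for S is 2. So S=2.
Step 6. [col 3: R + E ≡ B (mod 10)] B=5 is one option consistent with column 3 (R + E ≡ B (mod 10), carry-in 0) — take it. So B=5.
Step 7. [col 3: R + E ≡ B (mod 10)] column 3: given R=7, B=5, carry-in 0, and digits 0,1,2,5,7,9 already taken and all letters distinct, R+E≡B (mod 10) forces E=8, so E=8.
Step 8. [col 4: X + E ≡ B (mod 10)] column 4: given E=8, B=5, carry-in 1, and digits 0,1,2,5,7,8,9 already taken and all letters distinct, X+E≡B (mod 10) forces X=6 ⇒ X=6.
Step 9. [col 6: D + R ≡ S (mod 10)] from column 6 (R=7, S=2, carry-in 1, digits 0,1,2,5,6,7,8,9 already taken and all letters distinct): D must equal 4, so D=4.

Answer: A=0, B=5, D=4, E=8, G=1, N=9, R=7, S=2, X=6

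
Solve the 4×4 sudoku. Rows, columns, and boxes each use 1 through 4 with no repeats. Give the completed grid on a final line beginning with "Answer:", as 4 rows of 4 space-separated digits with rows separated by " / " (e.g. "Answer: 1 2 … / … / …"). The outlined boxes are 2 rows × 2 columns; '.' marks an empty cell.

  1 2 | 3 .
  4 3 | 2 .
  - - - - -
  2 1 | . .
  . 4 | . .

Step 1. [r4c4∈{1,2,3}] across row 4, 2 lands solely at r4c4 ⇒ r4c4=2.
Step 2. [r1c4∈{4}] only 4 remains possible at r1c4 ⇒ r1c4=4.
Step 3. [r3c4∈{3}] r3c4 has the single candidate 3, so r3c4=3.
Step 4. [r4c1∈{3}] only 3 remains possible at r4c1, so r4c1=3.
Step 5. [r4c3∈{1}] r4c3's peers cover all but 1, so r4c3=1.
Step 6. [r2c4∈{1}] r2c4's peers cover all but 1, so r2c4=1.
Step 7. [r3c3∈{4}] r3c3's peers cover all but 4 ⇒ r3c3=4.

Answer: 1 2 3 4 / 4 3 2 1 / 2 1 4 3 / 3 4 1 2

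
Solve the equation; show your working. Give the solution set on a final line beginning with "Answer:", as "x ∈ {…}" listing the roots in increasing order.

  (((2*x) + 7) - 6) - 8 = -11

Step 1. [(((2*x) + 7) - 6) - 8 = -11] the outer -8 inverts by adding 8 ⇒ sub: ((2*x) + 7) - 6 = -3.
Step 2. [((2*x) + 7) - 6 = -3] peel the -6: add 6 from each side, so sub: (2*x) + 7 = 3.
Step 3. [(2*x) + 7 = 3] subtract 7: x sits inside (… + 7) ⇒ sub: 2*x = -4.
Step 4. [2*x = -4] 2 out front; divide by 2 ⇒ div: x = -2.

Answer: x ∈ {-2}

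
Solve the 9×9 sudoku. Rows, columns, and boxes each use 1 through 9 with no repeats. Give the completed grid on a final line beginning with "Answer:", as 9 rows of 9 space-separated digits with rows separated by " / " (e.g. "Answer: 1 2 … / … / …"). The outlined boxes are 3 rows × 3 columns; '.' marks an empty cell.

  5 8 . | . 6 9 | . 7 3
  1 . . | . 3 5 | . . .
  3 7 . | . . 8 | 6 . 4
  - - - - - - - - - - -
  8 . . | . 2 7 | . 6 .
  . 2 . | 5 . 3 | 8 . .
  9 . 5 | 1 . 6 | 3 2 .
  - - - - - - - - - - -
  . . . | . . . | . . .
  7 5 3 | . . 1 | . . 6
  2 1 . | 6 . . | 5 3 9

Step 1. [r9c6∈{4}] nothing but 4 survives at r9c6, so r9c6=4.
Step 2. [r6c2∈{4}] only 4 remains possible at r6c2, so r6c2=4.
Step 3. [r7c7∈{1,2,4,7}] across col 7, 7 lands solely at r7c7. So r7c7=7.
Step 4. [r3c4∈{2}] only 2 remains possible at r3c4, so r3c4=2.
Step 5. [r3c3∈{9}] r3c3 is down to just 9, so r3c3=9.
Step 6. [r8c7∈{2,4}] in row 8, 2 fits only at r8c7 ⇒ r8c7=2.
Step 7. [r4c7∈{1,4,9}] r4c7 is the only open cell in col 7 admitting 4, so r4c7=4.
Step 8. [r7c2∈{6,9}] in col 2, 9 fits only at r7c2 ⇒ r7c2=9.
Step 9. [r5c3∈{1,6,7}] across col 3, 7 lands solely at r5c3. So r5c3=7.
Step 10. [r6c5∈{8}] only 8 remains possible at r6c5 ⇒ r6c5=8.
Step 11. [r5c9∈{1}] r5c9 has the single candidate 1 ⇒ r5c9=1.
Step 12. [r7c9∈{8}] r7c9's peers cover all but 8. So r7c9=8.
Step 13. [r7c1∈{4,6}] r7c1 is the only open cell in col 1 admitting 4, so r7c1=4.
Step 14. [r1c4∈{4}] nothing but 4 survives at r1c4. So r1c4=4.
Step 15. [r4c4∈{9}] nothing but 9 survives at r4c4. So r4c4=9.
Step 16. [r2c3∈{2,4,6}] 4 has one home in row 2: r2c3 ⇒ r2c3=4.
Step 17. [r3c5∈{1}] r3c5 has the single candidate 1. So r3c5=1.
Step 18. [r2c8∈{8,9}] r2c8 is the only open cell in row 2 admitting 8 ⇒ r2c8=8.
Step 19. [r1c3∈{2}] r1c3 is down to just 2. So r1c3=2.
Step 20. [r7c8∈{1}] only 1 remains possible at r7c8 ⇒ r7c8=1.
Step 21. [r5c8∈{9}] r5c8 has the single candidate 9. So r5c8=9.
Step 22. [r4c2∈{3}] nothing but 3 survives at r4c2 ⇒ r4c2=3.
Step 23. [r8c4∈{8}] only 8 remains possible at r8c4. So r8c4=8.
Step 24. [r8c8∈{4}] r8c8's peers cover all but 4 ⇒ r8c8=4.
Step 25. [r2c9∈{2}] only 2 remains possible at r2c9. So r2c9=2.
Step 26. [r5c1∈{6}] r5c1 is down to just 6. So r5c1=6.
Step 27. [r4c9∈{5}] nothing but 5 survives at r4c9 ⇒ r4c9=5.
Step 28. [r4c3∈{1}] nothing but 1 survives at r4c3. So r4c3=1.
Step 29. [r7c3∈{6}] r7c3 is down to just 6. So r7c3=6.
Step 30. [r2c4∈{7}] r2c4 has the single candidate 7. So r2c4=7.
Step 31. [r5c5∈{4}] nothing but 4 survives at r5c5 ⇒ r5c5=4.
Step 32. [r9c3∈{8}] nothing but 8 survives at r9c3. So r9c3=8.
Step 33. [r1c7∈{1}] r1c7 is down to just 1 ⇒ r1c7=1.
Step 34. [r7c5∈{5}] r7c5's peers cover all but 5, so r7c5=5.
Step 35. [r2c7∈{9}] only 9 remains possible at r2c7. So r2c7=9.
Step 36. [r6c9∈{7}] r6c9 is down to just 7. So r6c9=7.
Step 37. [r2c2∈{6}] r2c2's peers cover all but 6 ⇒ r2c2=6.
Step 38. [r8c5∈{9}] r8c5's peers cover all but 9, so r8c5=9.
Step 39. [r7c4∈{3}] nothing but 3 survives at r7c4. So r7c4=3.
Step 40. [r3c8∈{5}] nothing but 5 survives at r3c8. So r3c8=5.
Step 41. [r7c6∈{2}] r7c6 is down to just 2 ⇒ r7c6=2.
Step 42. [r9c5∈{7}] r9c5 is down to just 7. So r9c5=7.

Answer: 5 8 2 4 6 9 1 7 3 / 1 6 4 7 3 5 9 8 2 / 3 7 9 2 1 8 6 5 4 / 8 3 1 9 2 7 4 6 5 / 6 2 7 5 4 3 8 9 1 / 9 4 5 1 8 6 3 2 7 / 4 9 6 3 5 2 7 1 8 / 7 5 3 8 9 1 2 4 6 / 2 1 8 6 7 4 5 3 9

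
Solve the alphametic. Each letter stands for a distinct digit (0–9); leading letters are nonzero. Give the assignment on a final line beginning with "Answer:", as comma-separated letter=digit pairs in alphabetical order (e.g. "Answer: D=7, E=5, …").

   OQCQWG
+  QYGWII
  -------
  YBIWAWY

Step 1. [col 1: G + I ≡ Y (mod 10)] Y=1 is one option consistent with column 1 (G + I ≡ Y (mod 10), carry-in 0) — take it, so Y=1.
Step 2. [col 1: G + I ≡ Y (mod 10)] no forcing yet in column 1 (carry-in 0); G=2 is free and consistent — try it. So G=2.
Step 3. [col 1: G + I ≡ Y (mod 10)] column 1 reads G+I+carry(0)=Y with G=2, Y=1; with digits 1,2 already taken and all letters distinct, the only value for I is 9 ⇒ I=9.
Step 4. [col 2: W + I ≡ W (mod 10)] several values work for W in column 2 (W + I ≡ W (mod 10), carry-in 1); try W=7 ⇒ W=7.
Step 5. [col 3: Q + W ≡ A (mod 10)] Q=8 is one option consistent with column 3 (Q + W ≡ A (mod 10), carry-in 1) — take it. So Q=8.
Step 6. [col 3: Q + W ≡ A (mod 10)] column 3: given Q=8, W=7, carry-in 1, and digits 1,2,7,8,9 already taken and all letters distinct, Q+W≡A (mod 10) forces A=6 ⇒ A=6.
Step 7. [col 4: C + G ≡ W (mod 10)] column 4 reads C+G+carry(1)=W with G=2, W=7; with digits 1,2,6,7,8,9 already taken and all letters distinct, the only value for C is 4, so C=4.
Step 8. [col 6: O + Q ≡ B (mod 10)] in column 6 we have O+Q≡B with carry-in 0; given Q=8 and digits 1,2,4,6,7,8,9 already taken and all letters distinct, that pins B to 3, so B=3.
Step 9. [col 6: O + Q ≡ B (mod 10)] from column 6 (Q=8, B=3, carry-in 0, digits 1,2,3,4,6,7,8,9 already taken and all letters distinct): O must equal 5. So O=5.

Answer: A=6, B=3, C=4, G=2, I=9, O=5, Q=8, W=7, Y=1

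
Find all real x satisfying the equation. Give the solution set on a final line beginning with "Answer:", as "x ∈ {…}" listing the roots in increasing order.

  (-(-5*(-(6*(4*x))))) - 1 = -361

Step 1. [(-(-5*(-(6*(4*x))))) - 1 = -361] add 1: x sits inside (… - 1), so sub: -(-5*(-(6*(4*x)))) = -360.
Step 2. [-(-5*(-(6*(4*x)))) = -360] flip signs both sides, so neg: -5*(-(6*(4*x))) = 360.
Step 3. [-5*(-(6*(4*x))) = 360] divide by the outer -5 ⇒ div: -(6*(4*x)) = -72.
Step 4. [-(6*(4*x)) = -72] LHS negated; negate both sides. So neg: 6*(4*x) = 72.
Step 5. [6*(4*x) = 72] divide by the outer 6, so div: 4*x = 12.
Step 6. [4*x = 12] 4 out front; divide by 4 ⇒ div: x = 3.

Answer: x ∈ {3}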